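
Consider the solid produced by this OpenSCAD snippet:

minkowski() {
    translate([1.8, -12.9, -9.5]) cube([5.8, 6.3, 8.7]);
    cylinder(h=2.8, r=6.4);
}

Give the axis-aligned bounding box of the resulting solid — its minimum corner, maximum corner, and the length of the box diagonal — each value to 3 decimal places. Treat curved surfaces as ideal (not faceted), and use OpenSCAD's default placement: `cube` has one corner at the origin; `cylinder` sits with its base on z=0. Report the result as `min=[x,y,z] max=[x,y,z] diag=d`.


min=[-4.600,-19.300,-9.500] max=[14.000,-0.200,2.000] diag=29.035

A = translate([1.8, -12.9, -9.5]) cube([5.8, 6.3, 8.7]) → bbox [1.8,-12.9,-9.5] .. [7.6,-6.6,-0.8]
B = cylinder(h=2.8, r=6.4) → bbox [-6.4,-6.4,0] .. [6.4,6.4,2.8]
lo = A.lo+B.lo = [1.8-6.4, -12.9-6.4, -9.5+0] = [-4.600,-19.300,-9.500]
hi = A.hi+B.hi = [7.6+6.4, -6.6+6.4, -0.8+2.8] = [14.000,-0.200,2.000]
diag = √(18.6²+19.1²+11.5²) = √843.02 = 29.035


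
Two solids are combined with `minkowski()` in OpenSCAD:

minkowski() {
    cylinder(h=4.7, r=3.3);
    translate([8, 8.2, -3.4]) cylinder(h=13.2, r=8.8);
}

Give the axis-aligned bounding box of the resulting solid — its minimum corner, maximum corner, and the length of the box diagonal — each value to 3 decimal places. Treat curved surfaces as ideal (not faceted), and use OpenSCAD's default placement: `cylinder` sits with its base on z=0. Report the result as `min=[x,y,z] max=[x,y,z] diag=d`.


A = translate([8, 8.2, -3.4]) cylinder(h=13.2, r=8.8) → bbox [-0.8,-0.6,-3.4] .. [16.8,17,9.8]
B = cylinder(h=4.7, r=3.3) → bbox [-3.3,-3.3,0] .. [3.3,3.3,4.7]
lo = A.lo+B.lo = [-0.8-3.3, -0.6-3.3, -3.4+0] = [-4.100,-3.900,-3.400]
hi = A.hi+B.hi = [16.8+3.3, 17+3.3, 9.8+4.7] = [20.100,20.300,14.500]
diag = √(24.2²+24.2²+17.9²) = √1491.69 = 38.622

min=[-4.100,-3.900,-3.400] max=[20.100,20.300,14.500] diag=38.622


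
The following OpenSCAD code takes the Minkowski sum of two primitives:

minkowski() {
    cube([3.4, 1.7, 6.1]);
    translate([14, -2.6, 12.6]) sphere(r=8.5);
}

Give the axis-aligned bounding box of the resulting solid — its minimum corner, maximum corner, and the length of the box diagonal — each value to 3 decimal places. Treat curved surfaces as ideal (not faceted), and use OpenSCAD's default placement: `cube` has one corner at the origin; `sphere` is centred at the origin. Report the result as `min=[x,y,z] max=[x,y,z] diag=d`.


min=[5.500,-11.100,4.100] max=[25.900,7.600,27.200] diag=36.048

A = translate([14, -2.6, 12.6]) sphere(r=8.5) → bbox [5.5,-11.1,4.1] .. [22.5,5.9,21.1]
B = cube([3.4, 1.7, 6.1]) → bbox [0,0,0] .. [3.4,1.7,6.1]
lo = A.lo+B.lo = [5.5+0, -11.1+0, 4.1+0] = [5.500,-11.100,4.100]
hi = A.hi+B.hi = [22.5+3.4, 5.9+1.7, 21.1+6.1] = [25.900,7.600,27.200]
diag = √(20.4²+18.7²+23.1²) = √1299.46 = 36.048


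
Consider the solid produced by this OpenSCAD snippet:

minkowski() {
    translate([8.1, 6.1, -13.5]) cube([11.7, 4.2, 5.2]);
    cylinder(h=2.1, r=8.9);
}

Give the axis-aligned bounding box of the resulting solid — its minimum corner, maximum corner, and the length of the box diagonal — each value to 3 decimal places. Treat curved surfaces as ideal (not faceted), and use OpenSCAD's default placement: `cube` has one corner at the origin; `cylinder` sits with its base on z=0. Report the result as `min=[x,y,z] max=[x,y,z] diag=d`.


min=[-0.800,-2.800,-13.500] max=[28.700,19.200,-6.200] diag=37.517

A = translate([8.1, 6.1, -13.5]) cube([11.7, 4.2, 5.2]) → bbox [8.1,6.1,-13.5] .. [19.8,10.3,-8.3]
B = cylinder(h=2.1, r=8.9) → bbox [-8.9,-8.9,0] .. [8.9,8.9,2.1]
lo = A.lo+B.lo = [8.1-8.9, 6.1-8.9, -13.5+0] = [-0.800,-2.800,-13.500]
hi = A.hi+B.hi = [19.8+8.9, 10.3+8.9, -8.3+2.1] = [28.700,19.200,-6.200]
diag = √(29.5²+22²+7.3²) = √1407.54 = 37.517


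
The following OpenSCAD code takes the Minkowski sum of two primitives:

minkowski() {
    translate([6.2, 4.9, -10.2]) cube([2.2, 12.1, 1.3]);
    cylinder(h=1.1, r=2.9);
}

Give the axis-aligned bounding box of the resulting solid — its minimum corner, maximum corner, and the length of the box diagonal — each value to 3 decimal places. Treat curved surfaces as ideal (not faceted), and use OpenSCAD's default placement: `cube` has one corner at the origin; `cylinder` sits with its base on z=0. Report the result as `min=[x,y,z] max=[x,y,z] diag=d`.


A = translate([6.2, 4.9, -10.2]) cube([2.2, 12.1, 1.3]) → bbox [6.2,4.9,-10.2] .. [8.4,17,-8.9]
B = cylinder(h=1.1, r=2.9) → bbox [-2.9,-2.9,0] .. [2.9,2.9,1.1]
lo = A.lo+B.lo = [6.2-2.9, 4.9-2.9, -10.2+0] = [3.300,2.000,-10.200]
hi = A.hi+B.hi = [8.4+2.9, 17+2.9, -8.9+1.1] = [11.300,19.900,-7.800]
diag = √(8²+17.9²+2.4²) = √390.17 = 19.753

min=[3.300,2.000,-10.200] max=[11.300,19.900,-7.800] diag=19.753


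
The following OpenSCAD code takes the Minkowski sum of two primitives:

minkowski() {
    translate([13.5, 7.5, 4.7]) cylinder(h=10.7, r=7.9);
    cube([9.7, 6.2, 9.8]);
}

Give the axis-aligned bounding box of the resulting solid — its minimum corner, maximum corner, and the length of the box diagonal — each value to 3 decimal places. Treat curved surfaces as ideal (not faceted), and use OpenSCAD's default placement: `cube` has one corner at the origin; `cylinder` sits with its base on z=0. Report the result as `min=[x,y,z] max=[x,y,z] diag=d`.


A = translate([13.5, 7.5, 4.7]) cylinder(h=10.7, r=7.9) → bbox [5.6,-0.4,4.7] .. [21.4,15.4,15.4]
B = cube([9.7, 6.2, 9.8]) → bbox [0,0,0] .. [9.7,6.2,9.8]
lo = A.lo+B.lo = [5.6+0, -0.4+0, 4.7+0] = [5.600,-0.400,4.700]
hi = A.hi+B.hi = [21.4+9.7, 15.4+6.2, 15.4+9.8] = [31.100,21.600,25.200]
diag = √(25.5²+22²+20.5²) = √1554.5 = 39.427

min=[5.600,-0.400,4.700] max=[31.100,21.600,25.200] diag=39.427


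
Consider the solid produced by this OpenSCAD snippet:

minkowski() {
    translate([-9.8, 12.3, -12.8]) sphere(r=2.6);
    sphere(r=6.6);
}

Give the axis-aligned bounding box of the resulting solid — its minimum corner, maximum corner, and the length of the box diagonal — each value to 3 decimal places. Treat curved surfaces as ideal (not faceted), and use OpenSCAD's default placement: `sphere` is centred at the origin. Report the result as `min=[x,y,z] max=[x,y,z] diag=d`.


A = translate([-9.8, 12.3, -12.8]) sphere(r=2.6) → bbox [-12.4,9.7,-15.4] .. [-7.2,14.9,-10.2]
B = sphere(r=6.6) → bbox [-6.6,-6.6,-6.6] .. [6.6,6.6,6.6]
lo = A.lo+B.lo = [-12.4-6.6, 9.7-6.6, -15.4-6.6] = [-19.000,3.100,-22.000]
hi = A.hi+B.hi = [-7.2+6.6, 14.9+6.6, -10.2+6.6] = [-0.600,21.500,-3.600]
diag = √(18.4²+18.4²+18.4²) = √1015.68 = 31.870

min=[-19.000,3.100,-22.000] max=[-0.600,21.500,-3.600] diag=31.870


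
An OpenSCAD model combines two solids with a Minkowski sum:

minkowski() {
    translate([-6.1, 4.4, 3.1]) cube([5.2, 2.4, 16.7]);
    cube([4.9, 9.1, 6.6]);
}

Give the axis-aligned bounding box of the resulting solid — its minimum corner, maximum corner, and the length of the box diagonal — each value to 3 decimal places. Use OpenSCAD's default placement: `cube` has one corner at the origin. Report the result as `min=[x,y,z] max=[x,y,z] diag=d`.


min=[-6.100,4.400,3.100] max=[4.000,15.900,26.400] diag=27.877

A = translate([-6.1, 4.4, 3.1]) cube([5.2, 2.4, 16.7]) → bbox [-6.1,4.4,3.1] .. [-0.9,6.8,19.8]
B = cube([4.9, 9.1, 6.6]) → bbox [0,0,0] .. [4.9,9.1,6.6]
lo = A.lo+B.lo = [-6.1+0, 4.4+0, 3.1+0] = [-6.100,4.400,3.100]
hi = A.hi+B.hi = [-0.9+4.9, 6.8+9.1, 19.8+6.6] = [4.000,15.900,26.400]
diag = √(10.1²+11.5²+23.3²) = √777.15 = 27.877


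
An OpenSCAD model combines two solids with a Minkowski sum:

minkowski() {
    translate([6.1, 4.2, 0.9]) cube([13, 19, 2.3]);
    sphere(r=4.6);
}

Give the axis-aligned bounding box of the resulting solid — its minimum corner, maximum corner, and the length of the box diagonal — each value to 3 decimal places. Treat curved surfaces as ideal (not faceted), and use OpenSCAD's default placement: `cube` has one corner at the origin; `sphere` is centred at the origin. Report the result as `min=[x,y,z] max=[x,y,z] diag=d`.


min=[1.500,-0.400,-3.700] max=[23.700,27.800,7.800] diag=37.687

A = translate([6.1, 4.2, 0.9]) cube([13, 19, 2.3]) → bbox [6.1,4.2,0.9] .. [19.1,23.2,3.2]
B = sphere(r=4.6) → bbox [-4.6,-4.6,-4.6] .. [4.6,4.6,4.6]
lo = A.lo+B.lo = [6.1-4.6, 4.2-4.6, 0.9-4.6] = [1.500,-0.400,-3.700]
hi = A.hi+B.hi = [19.1+4.6, 23.2+4.6, 3.2+4.6] = [23.700,27.800,7.800]
diag = √(22.2²+28.2²+11.5²) = √1420.33 = 37.687


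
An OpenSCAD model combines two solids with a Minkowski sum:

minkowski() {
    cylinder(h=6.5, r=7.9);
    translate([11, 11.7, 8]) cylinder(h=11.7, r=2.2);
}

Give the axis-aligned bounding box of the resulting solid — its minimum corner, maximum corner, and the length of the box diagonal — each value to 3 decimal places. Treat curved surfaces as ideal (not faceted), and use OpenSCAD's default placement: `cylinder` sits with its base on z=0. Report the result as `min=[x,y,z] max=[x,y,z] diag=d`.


A = translate([11, 11.7, 8]) cylinder(h=11.7, r=2.2) → bbox [8.8,9.5,8] .. [13.2,13.9,19.7]
B = cylinder(h=6.5, r=7.9) → bbox [-7.9,-7.9,0] .. [7.9,7.9,6.5]
lo = A.lo+B.lo = [8.8-7.9, 9.5-7.9, 8+0] = [0.900,1.600,8.000]
hi = A.hi+B.hi = [13.2+7.9, 13.9+7.9, 19.7+6.5] = [21.100,21.800,26.200]
diag = √(20.2²+20.2²+18.2²) = √1147.32 = 33.872

min=[0.900,1.600,8.000] max=[21.100,21.800,26.200] diag=33.872


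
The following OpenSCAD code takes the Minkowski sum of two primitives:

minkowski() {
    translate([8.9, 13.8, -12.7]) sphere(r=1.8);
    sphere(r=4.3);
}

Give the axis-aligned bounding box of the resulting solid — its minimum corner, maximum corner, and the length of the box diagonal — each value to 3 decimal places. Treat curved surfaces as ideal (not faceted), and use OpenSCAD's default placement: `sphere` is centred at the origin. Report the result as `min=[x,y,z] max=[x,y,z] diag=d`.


min=[2.800,7.700,-18.800] max=[15.000,19.900,-6.600] diag=21.131

A = translate([8.9, 13.8, -12.7]) sphere(r=1.8) → bbox [7.1,12,-14.5] .. [10.7,15.6,-10.9]
B = sphere(r=4.3) → bbox [-4.3,-4.3,-4.3] .. [4.3,4.3,4.3]
lo = A.lo+B.lo = [7.1-4.3, 12-4.3, -14.5-4.3] = [2.800,7.700,-18.800]
hi = A.hi+B.hi = [10.7+4.3, 15.6+4.3, -10.9+4.3] = [15.000,19.900,-6.600]
diag = √(12.2²+12.2²+12.2²) = √446.52 = 21.131


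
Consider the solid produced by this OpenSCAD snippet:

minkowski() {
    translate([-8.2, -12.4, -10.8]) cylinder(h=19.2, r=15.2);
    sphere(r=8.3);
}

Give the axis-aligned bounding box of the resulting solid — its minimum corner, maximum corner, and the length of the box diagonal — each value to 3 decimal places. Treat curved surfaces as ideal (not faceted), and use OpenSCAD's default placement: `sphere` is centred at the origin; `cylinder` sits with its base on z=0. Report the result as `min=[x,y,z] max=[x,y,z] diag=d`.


A = translate([-8.2, -12.4, -10.8]) cylinder(h=19.2, r=15.2) → bbox [-23.4,-27.6,-10.8] .. [7,2.8,8.4]
B = sphere(r=8.3) → bbox [-8.3,-8.3,-8.3] .. [8.3,8.3,8.3]
lo = A.lo+B.lo = [-23.4-8.3, -27.6-8.3, -10.8-8.3] = [-31.700,-35.900,-19.100]
hi = A.hi+B.hi = [7+8.3, 2.8+8.3, 8.4+8.3] = [15.300,11.100,16.700]
diag = √(47²+47²+35.8²) = √5699.64 = 75.496

min=[-31.700,-35.900,-19.100] max=[15.300,11.100,16.700] diag=75.496


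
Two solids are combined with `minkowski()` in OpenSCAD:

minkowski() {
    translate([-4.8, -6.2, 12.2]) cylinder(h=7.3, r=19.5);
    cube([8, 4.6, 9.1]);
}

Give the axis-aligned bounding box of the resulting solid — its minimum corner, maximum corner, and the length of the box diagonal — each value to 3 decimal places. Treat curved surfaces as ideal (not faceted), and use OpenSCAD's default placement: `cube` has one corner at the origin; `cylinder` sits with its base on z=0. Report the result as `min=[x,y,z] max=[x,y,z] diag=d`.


min=[-24.300,-25.700,12.200] max=[22.700,17.900,28.600] diag=66.173

A = translate([-4.8, -6.2, 12.2]) cylinder(h=7.3, r=19.5) → bbox [-24.3,-25.7,12.2] .. [14.7,13.3,19.5]
B = cube([8, 4.6, 9.1]) → bbox [0,0,0] .. [8,4.6,9.1]
lo = A.lo+B.lo = [-24.3+0, -25.7+0, 12.2+0] = [-24.300,-25.700,12.200]
hi = A.hi+B.hi = [14.7+8, 13.3+4.6, 19.5+9.1] = [22.700,17.900,28.600]
diag = √(47²+43.6²+16.4²) = √4378.92 = 66.173


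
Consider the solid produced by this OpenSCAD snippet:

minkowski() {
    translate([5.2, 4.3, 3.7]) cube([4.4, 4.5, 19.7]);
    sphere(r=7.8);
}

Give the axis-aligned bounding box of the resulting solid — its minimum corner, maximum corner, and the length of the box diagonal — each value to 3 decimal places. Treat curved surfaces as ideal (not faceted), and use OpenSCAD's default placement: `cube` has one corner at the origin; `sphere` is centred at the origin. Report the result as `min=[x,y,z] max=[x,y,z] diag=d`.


min=[-2.600,-3.500,-4.100] max=[17.400,16.600,31.200] diag=45.278

A = translate([5.2, 4.3, 3.7]) cube([4.4, 4.5, 19.7]) → bbox [5.2,4.3,3.7] .. [9.6,8.8,23.4]
B = sphere(r=7.8) → bbox [-7.8,-7.8,-7.8] .. [7.8,7.8,7.8]
lo = A.lo+B.lo = [5.2-7.8, 4.3-7.8, 3.7-7.8] = [-2.600,-3.500,-4.100]
hi = A.hi+B.hi = [9.6+7.8, 8.8+7.8, 23.4+7.8] = [17.400,16.600,31.200]
diag = √(20²+20.1²+35.3²) = √2050.1 = 45.278


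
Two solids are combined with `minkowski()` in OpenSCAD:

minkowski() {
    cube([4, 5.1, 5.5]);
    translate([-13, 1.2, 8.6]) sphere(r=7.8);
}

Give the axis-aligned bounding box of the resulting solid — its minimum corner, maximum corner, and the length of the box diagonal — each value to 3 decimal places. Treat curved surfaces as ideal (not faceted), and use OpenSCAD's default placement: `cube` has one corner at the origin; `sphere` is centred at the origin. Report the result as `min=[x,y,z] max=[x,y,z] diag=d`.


A = translate([-13, 1.2, 8.6]) sphere(r=7.8) → bbox [-20.8,-6.6,0.8] .. [-5.2,9,16.4]
B = cube([4, 5.1, 5.5]) → bbox [0,0,0] .. [4,5.1,5.5]
lo = A.lo+B.lo = [-20.8+0, -6.6+0, 0.8+0] = [-20.800,-6.600,0.800]
hi = A.hi+B.hi = [-5.2+4, 9+5.1, 16.4+5.5] = [-1.200,14.100,21.900]
diag = √(19.6²+20.7²+21.1²) = √1257.86 = 35.466

min=[-20.800,-6.600,0.800] max=[-1.200,14.100,21.900] diag=35.466


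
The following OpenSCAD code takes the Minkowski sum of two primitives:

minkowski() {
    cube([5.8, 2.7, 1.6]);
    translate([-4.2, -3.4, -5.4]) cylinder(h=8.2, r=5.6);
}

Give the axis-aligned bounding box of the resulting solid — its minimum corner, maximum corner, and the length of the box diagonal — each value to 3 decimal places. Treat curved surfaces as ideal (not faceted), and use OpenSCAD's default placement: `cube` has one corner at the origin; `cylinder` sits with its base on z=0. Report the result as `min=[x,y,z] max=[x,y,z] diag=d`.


min=[-9.800,-9.000,-5.400] max=[7.200,4.900,4.400] diag=24.047

A = translate([-4.2, -3.4, -5.4]) cylinder(h=8.2, r=5.6) → bbox [-9.8,-9,-5.4] .. [1.4,2.2,2.8]
B = cube([5.8, 2.7, 1.6]) → bbox [0,0,0] .. [5.8,2.7,1.6]
lo = A.lo+B.lo = [-9.8+0, -9+0, -5.4+0] = [-9.800,-9.000,-5.400]
hi = A.hi+B.hi = [1.4+5.8, 2.2+2.7, 2.8+1.6] = [7.200,4.900,4.400]
diag = √(17²+13.9²+9.8²) = √578.25 = 24.047


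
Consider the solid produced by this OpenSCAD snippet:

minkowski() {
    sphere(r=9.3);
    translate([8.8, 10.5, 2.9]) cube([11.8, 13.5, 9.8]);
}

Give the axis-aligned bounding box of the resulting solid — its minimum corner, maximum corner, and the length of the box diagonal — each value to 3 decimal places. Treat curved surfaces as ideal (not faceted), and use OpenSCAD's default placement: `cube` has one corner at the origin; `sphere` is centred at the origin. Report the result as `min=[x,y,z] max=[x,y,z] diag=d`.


A = translate([8.8, 10.5, 2.9]) cube([11.8, 13.5, 9.8]) → bbox [8.8,10.5,2.9] .. [20.6,24,12.7]
B = sphere(r=9.3) → bbox [-9.3,-9.3,-9.3] .. [9.3,9.3,9.3]
lo = A.lo+B.lo = [8.8-9.3, 10.5-9.3, 2.9-9.3] = [-0.500,1.200,-6.400]
hi = A.hi+B.hi = [20.6+9.3, 24+9.3, 12.7+9.3] = [29.900,33.300,22.000]
diag = √(30.4²+32.1²+28.4²) = √2761.13 = 52.546

min=[-0.500,1.200,-6.400] max=[29.900,33.300,22.000] diag=52.546


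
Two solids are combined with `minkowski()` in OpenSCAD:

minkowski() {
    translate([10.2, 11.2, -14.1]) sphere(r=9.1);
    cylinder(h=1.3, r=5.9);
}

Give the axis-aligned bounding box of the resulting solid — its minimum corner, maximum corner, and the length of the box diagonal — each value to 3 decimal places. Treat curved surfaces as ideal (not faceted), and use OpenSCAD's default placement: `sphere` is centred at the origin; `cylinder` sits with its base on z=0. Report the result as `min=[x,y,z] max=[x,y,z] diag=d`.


A = translate([10.2, 11.2, -14.1]) sphere(r=9.1) → bbox [1.1,2.1,-23.2] .. [19.3,20.3,-5]
B = cylinder(h=1.3, r=5.9) → bbox [-5.9,-5.9,0] .. [5.9,5.9,1.3]
lo = A.lo+B.lo = [1.1-5.9, 2.1-5.9, -23.2+0] = [-4.800,-3.800,-23.200]
hi = A.hi+B.hi = [19.3+5.9, 20.3+5.9, -5+1.3] = [25.200,26.200,-3.700]
diag = √(30²+30²+19.5²) = √2180.25 = 46.693

min=[-4.800,-3.800,-23.200] max=[25.200,26.200,-3.700] diag=46.693


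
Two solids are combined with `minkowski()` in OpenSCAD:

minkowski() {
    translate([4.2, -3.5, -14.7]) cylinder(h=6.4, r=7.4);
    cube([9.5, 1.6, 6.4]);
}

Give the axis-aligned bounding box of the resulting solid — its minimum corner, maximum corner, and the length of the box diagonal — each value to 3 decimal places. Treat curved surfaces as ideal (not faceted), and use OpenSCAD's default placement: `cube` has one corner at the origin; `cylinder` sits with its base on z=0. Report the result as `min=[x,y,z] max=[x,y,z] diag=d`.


A = translate([4.2, -3.5, -14.7]) cylinder(h=6.4, r=7.4) → bbox [-3.2,-10.9,-14.7] .. [11.6,3.9,-8.3]
B = cube([9.5, 1.6, 6.4]) → bbox [0,0,0] .. [9.5,1.6,6.4]
lo = A.lo+B.lo = [-3.2+0, -10.9+0, -14.7+0] = [-3.200,-10.900,-14.700]
hi = A.hi+B.hi = [11.6+9.5, 3.9+1.6, -8.3+6.4] = [21.100,5.500,-1.900]
diag = √(24.3²+16.4²+12.8²) = √1023.29 = 31.989

min=[-3.200,-10.900,-14.700] max=[21.100,5.500,-1.900] diag=31.989


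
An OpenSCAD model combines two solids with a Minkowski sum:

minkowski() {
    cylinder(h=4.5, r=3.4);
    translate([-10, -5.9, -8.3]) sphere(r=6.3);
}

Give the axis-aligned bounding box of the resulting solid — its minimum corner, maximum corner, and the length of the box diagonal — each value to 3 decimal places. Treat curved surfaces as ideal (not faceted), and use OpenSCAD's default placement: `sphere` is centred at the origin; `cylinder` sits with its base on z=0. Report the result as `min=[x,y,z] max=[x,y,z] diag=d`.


min=[-19.700,-15.600,-14.600] max=[-0.300,3.800,2.500] diag=32.328

A = translate([-10, -5.9, -8.3]) sphere(r=6.3) → bbox [-16.3,-12.2,-14.6] .. [-3.7,0.4,-2]
B = cylinder(h=4.5, r=3.4) → bbox [-3.4,-3.4,0] .. [3.4,3.4,4.5]
lo = A.lo+B.lo = [-16.3-3.4, -12.2-3.4, -14.6+0] = [-19.700,-15.600,-14.600]
hi = A.hi+B.hi = [-3.7+3.4, 0.4+3.4, -2+4.5] = [-0.300,3.800,2.500]
diag = √(19.4²+19.4²+17.1²) = √1045.13 = 32.328


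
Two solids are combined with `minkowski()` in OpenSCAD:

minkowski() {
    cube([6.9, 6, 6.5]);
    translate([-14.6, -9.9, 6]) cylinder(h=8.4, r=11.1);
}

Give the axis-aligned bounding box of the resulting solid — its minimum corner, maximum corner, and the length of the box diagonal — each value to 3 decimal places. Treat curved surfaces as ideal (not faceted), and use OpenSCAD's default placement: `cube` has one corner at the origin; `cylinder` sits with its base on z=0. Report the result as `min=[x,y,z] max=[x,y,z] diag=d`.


min=[-25.700,-21.000,6.000] max=[3.400,7.200,20.900] diag=43.175

A = translate([-14.6, -9.9, 6]) cylinder(h=8.4, r=11.1) → bbox [-25.7,-21,6] .. [-3.5,1.2,14.4]
B = cube([6.9, 6, 6.5]) → bbox [0,0,0] .. [6.9,6,6.5]
lo = A.lo+B.lo = [-25.7+0, -21+0, 6+0] = [-25.700,-21.000,6.000]
hi = A.hi+B.hi = [-3.5+6.9, 1.2+6, 14.4+6.5] = [3.400,7.200,20.900]
diag = √(29.1²+28.2²+14.9²) = √1864.06 = 43.175


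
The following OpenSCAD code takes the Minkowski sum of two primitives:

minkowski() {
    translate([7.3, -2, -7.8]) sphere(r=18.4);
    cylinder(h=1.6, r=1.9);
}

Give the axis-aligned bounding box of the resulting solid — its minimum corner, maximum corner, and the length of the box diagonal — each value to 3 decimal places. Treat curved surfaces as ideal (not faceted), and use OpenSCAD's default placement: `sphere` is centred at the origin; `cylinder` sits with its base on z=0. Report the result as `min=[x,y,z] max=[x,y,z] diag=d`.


A = translate([7.3, -2, -7.8]) sphere(r=18.4) → bbox [-11.1,-20.4,-26.2] .. [25.7,16.4,10.6]
B = cylinder(h=1.6, r=1.9) → bbox [-1.9,-1.9,0] .. [1.9,1.9,1.6]
lo = A.lo+B.lo = [-11.1-1.9, -20.4-1.9, -26.2+0] = [-13.000,-22.300,-26.200]
hi = A.hi+B.hi = [25.7+1.9, 16.4+1.9, 10.6+1.6] = [27.600,18.300,12.200]
diag = √(40.6²+40.6²+38.4²) = √4771.28 = 69.074

min=[-13.000,-22.300,-26.200] max=[27.600,18.300,12.200] diag=69.074


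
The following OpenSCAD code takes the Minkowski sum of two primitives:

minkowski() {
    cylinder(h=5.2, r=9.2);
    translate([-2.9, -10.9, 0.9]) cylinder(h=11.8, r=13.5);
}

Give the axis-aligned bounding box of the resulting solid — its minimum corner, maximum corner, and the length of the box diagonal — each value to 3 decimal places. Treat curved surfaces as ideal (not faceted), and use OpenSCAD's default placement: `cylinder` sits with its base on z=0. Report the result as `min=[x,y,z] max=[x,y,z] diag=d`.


A = translate([-2.9, -10.9, 0.9]) cylinder(h=11.8, r=13.5) → bbox [-16.4,-24.4,0.9] .. [10.6,2.6,12.7]
B = cylinder(h=5.2, r=9.2) → bbox [-9.2,-9.2,0] .. [9.2,9.2,5.2]
lo = A.lo+B.lo = [-16.4-9.2, -24.4-9.2, 0.9+0] = [-25.600,-33.600,0.900]
hi = A.hi+B.hi = [10.6+9.2, 2.6+9.2, 12.7+5.2] = [19.800,11.800,17.900]
diag = √(45.4²+45.4²+17²) = √4411.32 = 66.418

min=[-25.600,-33.600,0.900] max=[19.800,11.800,17.900] diag=66.418


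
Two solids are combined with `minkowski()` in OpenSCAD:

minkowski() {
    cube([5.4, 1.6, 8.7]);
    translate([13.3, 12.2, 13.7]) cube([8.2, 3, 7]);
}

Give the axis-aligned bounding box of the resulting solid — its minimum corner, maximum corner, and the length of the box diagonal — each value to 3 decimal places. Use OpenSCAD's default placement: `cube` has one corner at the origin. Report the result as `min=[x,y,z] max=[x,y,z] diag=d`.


min=[13.300,12.200,13.700] max=[26.900,16.800,29.400] diag=21.275

A = translate([13.3, 12.2, 13.7]) cube([8.2, 3, 7]) → bbox [13.3,12.2,13.7] .. [21.5,15.2,20.7]
B = cube([5.4, 1.6, 8.7]) → bbox [0,0,0] .. [5.4,1.6,8.7]
lo = A.lo+B.lo = [13.3+0, 12.2+0, 13.7+0] = [13.300,12.200,13.700]
hi = A.hi+B.hi = [21.5+5.4, 15.2+1.6, 20.7+8.7] = [26.900,16.800,29.400]
diag = √(13.6²+4.6²+15.7²) = √452.61 = 21.275


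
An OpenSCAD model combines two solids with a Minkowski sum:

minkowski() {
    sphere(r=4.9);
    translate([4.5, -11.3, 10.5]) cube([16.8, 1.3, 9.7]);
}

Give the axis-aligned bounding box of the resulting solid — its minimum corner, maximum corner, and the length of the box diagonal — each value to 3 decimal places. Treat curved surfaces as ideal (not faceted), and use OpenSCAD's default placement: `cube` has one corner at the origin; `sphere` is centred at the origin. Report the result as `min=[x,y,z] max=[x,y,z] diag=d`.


A = translate([4.5, -11.3, 10.5]) cube([16.8, 1.3, 9.7]) → bbox [4.5,-11.3,10.5] .. [21.3,-10,20.2]
B = sphere(r=4.9) → bbox [-4.9,-4.9,-4.9] .. [4.9,4.9,4.9]
lo = A.lo+B.lo = [4.5-4.9, -11.3-4.9, 10.5-4.9] = [-0.400,-16.200,5.600]
hi = A.hi+B.hi = [21.3+4.9, -10+4.9, 20.2+4.9] = [26.200,-5.100,25.100]
diag = √(26.6²+11.1²+19.5²) = √1211.02 = 34.800

min=[-0.400,-16.200,5.600] max=[26.200,-5.100,25.100] diag=34.800


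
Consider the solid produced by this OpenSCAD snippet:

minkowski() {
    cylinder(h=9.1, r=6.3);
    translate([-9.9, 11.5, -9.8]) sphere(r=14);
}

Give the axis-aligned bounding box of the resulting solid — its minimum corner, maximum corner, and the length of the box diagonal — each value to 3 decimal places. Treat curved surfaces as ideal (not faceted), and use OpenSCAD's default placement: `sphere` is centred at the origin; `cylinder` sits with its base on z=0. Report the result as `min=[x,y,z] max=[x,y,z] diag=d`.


A = translate([-9.9, 11.5, -9.8]) sphere(r=14) → bbox [-23.9,-2.5,-23.8] .. [4.1,25.5,4.2]
B = cylinder(h=9.1, r=6.3) → bbox [-6.3,-6.3,0] .. [6.3,6.3,9.1]
lo = A.lo+B.lo = [-23.9-6.3, -2.5-6.3, -23.8+0] = [-30.200,-8.800,-23.800]
hi = A.hi+B.hi = [4.1+6.3, 25.5+6.3, 4.2+9.1] = [10.400,31.800,13.300]
diag = √(40.6²+40.6²+37.1²) = √4673.13 = 68.360

min=[-30.200,-8.800,-23.800] max=[10.400,31.800,13.300] diag=68.360


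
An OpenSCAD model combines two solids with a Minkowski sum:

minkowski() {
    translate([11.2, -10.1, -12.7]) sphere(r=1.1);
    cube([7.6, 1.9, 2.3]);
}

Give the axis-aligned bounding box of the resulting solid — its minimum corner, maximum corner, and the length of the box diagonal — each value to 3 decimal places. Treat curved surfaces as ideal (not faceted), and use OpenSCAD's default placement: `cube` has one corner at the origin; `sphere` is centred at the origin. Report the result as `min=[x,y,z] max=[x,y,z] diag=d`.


min=[10.100,-11.200,-13.800] max=[19.900,-7.100,-9.300] diag=11.537

A = translate([11.2, -10.1, -12.7]) sphere(r=1.1) → bbox [10.1,-11.2,-13.8] .. [12.3,-9,-11.6]
B = cube([7.6, 1.9, 2.3]) → bbox [0,0,0] .. [7.6,1.9,2.3]
lo = A.lo+B.lo = [10.1+0, -11.2+0, -13.8+0] = [10.100,-11.200,-13.800]
hi = A.hi+B.hi = [12.3+7.6, -9+1.9, -11.6+2.3] = [19.900,-7.100,-9.300]
diag = √(9.8²+4.1²+4.5²) = √133.1 = 11.537


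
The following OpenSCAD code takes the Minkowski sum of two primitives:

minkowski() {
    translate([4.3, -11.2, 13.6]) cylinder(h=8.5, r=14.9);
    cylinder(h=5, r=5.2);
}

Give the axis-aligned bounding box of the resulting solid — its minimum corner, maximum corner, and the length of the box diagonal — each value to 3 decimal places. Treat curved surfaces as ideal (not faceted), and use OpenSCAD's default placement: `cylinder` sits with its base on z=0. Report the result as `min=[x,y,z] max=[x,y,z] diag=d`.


min=[-15.800,-31.300,13.600] max=[24.400,8.900,27.100] diag=58.432

A = translate([4.3, -11.2, 13.6]) cylinder(h=8.5, r=14.9) → bbox [-10.6,-26.1,13.6] .. [19.2,3.7,22.1]
B = cylinder(h=5, r=5.2) → bbox [-5.2,-5.2,0] .. [5.2,5.2,5]
lo = A.lo+B.lo = [-10.6-5.2, -26.1-5.2, 13.6+0] = [-15.800,-31.300,13.600]
hi = A.hi+B.hi = [19.2+5.2, 3.7+5.2, 22.1+5] = [24.400,8.900,27.100]
diag = √(40.2²+40.2²+13.5²) = √3414.33 = 58.432


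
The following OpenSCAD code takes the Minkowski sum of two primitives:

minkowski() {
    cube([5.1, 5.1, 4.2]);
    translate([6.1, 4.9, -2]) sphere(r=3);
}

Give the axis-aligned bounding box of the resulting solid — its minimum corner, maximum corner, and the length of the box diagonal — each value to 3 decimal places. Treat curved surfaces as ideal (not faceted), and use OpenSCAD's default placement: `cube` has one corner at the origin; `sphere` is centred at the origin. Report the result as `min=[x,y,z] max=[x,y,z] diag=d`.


A = translate([6.1, 4.9, -2]) sphere(r=3) → bbox [3.1,1.9,-5] .. [9.1,7.9,1]
B = cube([5.1, 5.1, 4.2]) → bbox [0,0,0] .. [5.1,5.1,4.2]
lo = A.lo+B.lo = [3.1+0, 1.9+0, -5+0] = [3.100,1.900,-5.000]
hi = A.hi+B.hi = [9.1+5.1, 7.9+5.1, 1+4.2] = [14.200,13.000,5.200]
diag = √(11.1²+11.1²+10.2²) = √350.46 = 18.721

min=[3.100,1.900,-5.000] max=[14.200,13.000,5.200] diag=18.721


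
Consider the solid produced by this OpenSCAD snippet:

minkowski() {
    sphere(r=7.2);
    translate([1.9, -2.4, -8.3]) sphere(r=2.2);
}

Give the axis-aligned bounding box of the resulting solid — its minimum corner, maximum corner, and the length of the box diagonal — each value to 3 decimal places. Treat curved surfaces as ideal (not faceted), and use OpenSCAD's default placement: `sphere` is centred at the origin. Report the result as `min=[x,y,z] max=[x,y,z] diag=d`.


min=[-7.500,-11.800,-17.700] max=[11.300,7.000,1.100] diag=32.563

A = translate([1.9, -2.4, -8.3]) sphere(r=2.2) → bbox [-0.3,-4.6,-10.5] .. [4.1,-0.2,-6.1]
B = sphere(r=7.2) → bbox [-7.2,-7.2,-7.2] .. [7.2,7.2,7.2]
lo = A.lo+B.lo = [-0.3-7.2, -4.6-7.2, -10.5-7.2] = [-7.500,-11.800,-17.700]
hi = A.hi+B.hi = [4.1+7.2, -0.2+7.2, -6.1+7.2] = [11.300,7.000,1.100]
diag = √(18.8²+18.8²+18.8²) = √1060.32 = 32.563


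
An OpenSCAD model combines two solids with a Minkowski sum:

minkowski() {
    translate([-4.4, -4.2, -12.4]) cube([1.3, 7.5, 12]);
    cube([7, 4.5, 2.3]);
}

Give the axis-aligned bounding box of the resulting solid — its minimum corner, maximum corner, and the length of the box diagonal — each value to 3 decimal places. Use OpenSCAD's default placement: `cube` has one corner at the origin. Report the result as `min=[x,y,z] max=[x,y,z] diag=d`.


A = translate([-4.4, -4.2, -12.4]) cube([1.3, 7.5, 12]) → bbox [-4.4,-4.2,-12.4] .. [-3.1,3.3,-0.4]
B = cube([7, 4.5, 2.3]) → bbox [0,0,0] .. [7,4.5,2.3]
lo = A.lo+B.lo = [-4.4+0, -4.2+0, -12.4+0] = [-4.400,-4.200,-12.400]
hi = A.hi+B.hi = [-3.1+7, 3.3+4.5, -0.4+2.3] = [3.900,7.800,1.900]
diag = √(8.3²+12²+14.3²) = √417.38 = 20.430

min=[-4.400,-4.200,-12.400] max=[3.900,7.800,1.900] diag=20.430


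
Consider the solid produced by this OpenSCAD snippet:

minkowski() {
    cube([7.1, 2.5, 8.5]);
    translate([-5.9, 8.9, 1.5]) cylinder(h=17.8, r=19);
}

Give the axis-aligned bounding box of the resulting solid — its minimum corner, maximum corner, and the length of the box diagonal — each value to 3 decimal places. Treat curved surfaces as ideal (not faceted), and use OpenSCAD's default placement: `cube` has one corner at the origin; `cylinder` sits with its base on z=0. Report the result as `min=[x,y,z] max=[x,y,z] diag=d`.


min=[-24.900,-10.100,1.500] max=[20.200,30.400,27.800] diag=66.075

A = translate([-5.9, 8.9, 1.5]) cylinder(h=17.8, r=19) → bbox [-24.9,-10.1,1.5] .. [13.1,27.9,19.3]
B = cube([7.1, 2.5, 8.5]) → bbox [0,0,0] .. [7.1,2.5,8.5]
lo = A.lo+B.lo = [-24.9+0, -10.1+0, 1.5+0] = [-24.900,-10.100,1.500]
hi = A.hi+B.hi = [13.1+7.1, 27.9+2.5, 19.3+8.5] = [20.200,30.400,27.800]
diag = √(45.1²+40.5²+26.3²) = √4365.95 = 66.075


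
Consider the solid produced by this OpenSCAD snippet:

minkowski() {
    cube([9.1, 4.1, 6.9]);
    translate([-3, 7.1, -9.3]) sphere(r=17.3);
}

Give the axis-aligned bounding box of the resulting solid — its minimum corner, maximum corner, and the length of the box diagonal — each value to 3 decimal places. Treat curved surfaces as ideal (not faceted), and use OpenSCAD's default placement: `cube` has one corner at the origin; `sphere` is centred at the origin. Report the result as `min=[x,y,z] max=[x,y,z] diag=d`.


A = translate([-3, 7.1, -9.3]) sphere(r=17.3) → bbox [-20.3,-10.2,-26.6] .. [14.3,24.4,8]
B = cube([9.1, 4.1, 6.9]) → bbox [0,0,0] .. [9.1,4.1,6.9]
lo = A.lo+B.lo = [-20.3+0, -10.2+0, -26.6+0] = [-20.300,-10.200,-26.600]
hi = A.hi+B.hi = [14.3+9.1, 24.4+4.1, 8+6.9] = [23.400,28.500,14.900]
diag = √(43.7²+38.7²+41.5²) = √5129.63 = 71.621

min=[-20.300,-10.200,-26.600] max=[23.400,28.500,14.900] diag=71.621


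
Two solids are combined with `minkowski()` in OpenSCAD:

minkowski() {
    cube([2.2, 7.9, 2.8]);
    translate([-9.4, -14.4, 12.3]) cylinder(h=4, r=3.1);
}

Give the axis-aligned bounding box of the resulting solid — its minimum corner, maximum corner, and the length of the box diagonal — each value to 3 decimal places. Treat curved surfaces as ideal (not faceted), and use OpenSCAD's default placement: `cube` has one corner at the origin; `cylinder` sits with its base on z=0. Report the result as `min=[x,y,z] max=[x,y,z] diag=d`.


A = translate([-9.4, -14.4, 12.3]) cylinder(h=4, r=3.1) → bbox [-12.5,-17.5,12.3] .. [-6.3,-11.3,16.3]
B = cube([2.2, 7.9, 2.8]) → bbox [0,0,0] .. [2.2,7.9,2.8]
lo = A.lo+B.lo = [-12.5+0, -17.5+0, 12.3+0] = [-12.500,-17.500,12.300]
hi = A.hi+B.hi = [-6.3+2.2, -11.3+7.9, 16.3+2.8] = [-4.100,-3.400,19.100]
diag = √(8.4²+14.1²+6.8²) = √315.61 = 17.765

min=[-12.500,-17.500,12.300] max=[-4.100,-3.400,19.100] diag=17.765


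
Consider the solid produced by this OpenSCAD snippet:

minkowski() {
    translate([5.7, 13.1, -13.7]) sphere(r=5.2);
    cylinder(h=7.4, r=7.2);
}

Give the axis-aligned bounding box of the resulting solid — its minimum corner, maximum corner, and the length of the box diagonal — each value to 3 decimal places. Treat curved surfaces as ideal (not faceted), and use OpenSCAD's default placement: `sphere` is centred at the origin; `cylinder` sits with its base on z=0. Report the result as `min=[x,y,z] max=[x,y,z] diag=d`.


A = translate([5.7, 13.1, -13.7]) sphere(r=5.2) → bbox [0.5,7.9,-18.9] .. [10.9,18.3,-8.5]
B = cylinder(h=7.4, r=7.2) → bbox [-7.2,-7.2,0] .. [7.2,7.2,7.4]
lo = A.lo+B.lo = [0.5-7.2, 7.9-7.2, -18.9+0] = [-6.700,0.700,-18.900]
hi = A.hi+B.hi = [10.9+7.2, 18.3+7.2, -8.5+7.4] = [18.100,25.500,-1.100]
diag = √(24.8²+24.8²+17.8²) = √1546.92 = 39.331

min=[-6.700,0.700,-18.900] max=[18.100,25.500,-1.100] diag=39.331


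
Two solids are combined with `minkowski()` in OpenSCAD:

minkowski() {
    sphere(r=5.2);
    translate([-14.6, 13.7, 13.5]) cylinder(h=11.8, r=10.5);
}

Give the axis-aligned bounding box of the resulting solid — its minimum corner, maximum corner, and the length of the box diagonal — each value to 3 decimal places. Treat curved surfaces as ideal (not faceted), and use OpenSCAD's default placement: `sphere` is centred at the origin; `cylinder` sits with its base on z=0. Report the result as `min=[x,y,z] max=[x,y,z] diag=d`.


A = translate([-14.6, 13.7, 13.5]) cylinder(h=11.8, r=10.5) → bbox [-25.1,3.2,13.5] .. [-4.1,24.2,25.3]
B = sphere(r=5.2) → bbox [-5.2,-5.2,-5.2] .. [5.2,5.2,5.2]
lo = A.lo+B.lo = [-25.1-5.2, 3.2-5.2, 13.5-5.2] = [-30.300,-2.000,8.300]
hi = A.hi+B.hi = [-4.1+5.2, 24.2+5.2, 25.3+5.2] = [1.100,29.400,30.500]
diag = √(31.4²+31.4²+22.2²) = √2464.76 = 49.646

min=[-30.300,-2.000,8.300] max=[1.100,29.400,30.500] diag=49.646


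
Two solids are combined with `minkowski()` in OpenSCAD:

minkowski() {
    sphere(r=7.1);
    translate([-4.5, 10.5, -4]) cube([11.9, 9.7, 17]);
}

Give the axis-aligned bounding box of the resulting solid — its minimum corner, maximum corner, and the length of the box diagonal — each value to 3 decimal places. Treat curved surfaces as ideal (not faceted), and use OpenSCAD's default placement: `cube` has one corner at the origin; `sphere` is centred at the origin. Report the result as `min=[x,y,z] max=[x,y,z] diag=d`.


min=[-11.600,3.400,-11.100] max=[14.500,27.300,20.100] diag=47.179

A = translate([-4.5, 10.5, -4]) cube([11.9, 9.7, 17]) → bbox [-4.5,10.5,-4] .. [7.4,20.2,13]
B = sphere(r=7.1) → bbox [-7.1,-7.1,-7.1] .. [7.1,7.1,7.1]
lo = A.lo+B.lo = [-4.5-7.1, 10.5-7.1, -4-7.1] = [-11.600,3.400,-11.100]
hi = A.hi+B.hi = [7.4+7.1, 20.2+7.1, 13+7.1] = [14.500,27.300,20.100]
diag = √(26.1²+23.9²+31.2²) = √2225.86 = 47.179


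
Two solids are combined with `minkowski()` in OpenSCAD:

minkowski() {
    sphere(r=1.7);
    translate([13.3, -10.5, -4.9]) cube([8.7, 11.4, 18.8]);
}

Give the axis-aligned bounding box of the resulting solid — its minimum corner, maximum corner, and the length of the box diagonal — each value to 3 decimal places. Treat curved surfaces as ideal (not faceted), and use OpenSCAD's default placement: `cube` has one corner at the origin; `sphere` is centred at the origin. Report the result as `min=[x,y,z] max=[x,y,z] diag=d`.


A = translate([13.3, -10.5, -4.9]) cube([8.7, 11.4, 18.8]) → bbox [13.3,-10.5,-4.9] .. [22,0.9,13.9]
B = sphere(r=1.7) → bbox [-1.7,-1.7,-1.7] .. [1.7,1.7,1.7]
lo = A.lo+B.lo = [13.3-1.7, -10.5-1.7, -4.9-1.7] = [11.600,-12.200,-6.600]
hi = A.hi+B.hi = [22+1.7, 0.9+1.7, 13.9+1.7] = [23.700,2.600,15.600]
diag = √(12.1²+14.8²+22.2²) = √858.29 = 29.297

min=[11.600,-12.200,-6.600] max=[23.700,2.600,15.600] diag=29.297


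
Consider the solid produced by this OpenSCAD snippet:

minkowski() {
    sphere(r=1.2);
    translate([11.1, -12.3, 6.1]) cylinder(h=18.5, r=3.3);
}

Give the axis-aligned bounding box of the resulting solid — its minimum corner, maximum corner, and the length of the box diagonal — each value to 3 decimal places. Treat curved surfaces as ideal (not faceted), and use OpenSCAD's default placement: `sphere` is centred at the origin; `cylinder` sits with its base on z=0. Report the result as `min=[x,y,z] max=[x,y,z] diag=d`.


min=[6.600,-16.800,4.900] max=[15.600,-7.800,25.800] diag=24.471

A = translate([11.1, -12.3, 6.1]) cylinder(h=18.5, r=3.3) → bbox [7.8,-15.6,6.1] .. [14.4,-9,24.6]
B = sphere(r=1.2) → bbox [-1.2,-1.2,-1.2] .. [1.2,1.2,1.2]
lo = A.lo+B.lo = [7.8-1.2, -15.6-1.2, 6.1-1.2] = [6.600,-16.800,4.900]
hi = A.hi+B.hi = [14.4+1.2, -9+1.2, 24.6+1.2] = [15.600,-7.800,25.800]
diag = √(9²+9²+20.9²) = √598.81 = 24.471


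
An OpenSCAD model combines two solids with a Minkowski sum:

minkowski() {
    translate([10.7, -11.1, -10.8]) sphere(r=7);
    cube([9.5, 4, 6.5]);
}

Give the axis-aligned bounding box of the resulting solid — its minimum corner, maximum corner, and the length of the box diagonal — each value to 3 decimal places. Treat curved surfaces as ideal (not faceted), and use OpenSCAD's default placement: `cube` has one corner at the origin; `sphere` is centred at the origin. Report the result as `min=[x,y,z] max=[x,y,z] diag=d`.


min=[3.700,-18.100,-17.800] max=[27.200,-0.100,2.700] diag=36.007

A = translate([10.7, -11.1, -10.8]) sphere(r=7) → bbox [3.7,-18.1,-17.8] .. [17.7,-4.1,-3.8]
B = cube([9.5, 4, 6.5]) → bbox [0,0,0] .. [9.5,4,6.5]
lo = A.lo+B.lo = [3.7+0, -18.1+0, -17.8+0] = [3.700,-18.100,-17.800]
hi = A.hi+B.hi = [17.7+9.5, -4.1+4, -3.8+6.5] = [27.200,-0.100,2.700]
diag = √(23.5²+18²+20.5²) = √1296.5 = 36.007


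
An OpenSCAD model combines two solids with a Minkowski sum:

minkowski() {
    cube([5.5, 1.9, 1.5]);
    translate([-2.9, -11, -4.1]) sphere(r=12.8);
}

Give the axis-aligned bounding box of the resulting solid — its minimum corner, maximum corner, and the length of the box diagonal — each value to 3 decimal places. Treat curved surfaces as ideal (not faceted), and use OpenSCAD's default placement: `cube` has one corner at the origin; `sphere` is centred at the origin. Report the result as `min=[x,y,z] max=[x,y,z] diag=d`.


min=[-15.700,-23.800,-16.900] max=[15.400,3.700,10.200] diag=49.577

A = translate([-2.9, -11, -4.1]) sphere(r=12.8) → bbox [-15.7,-23.8,-16.9] .. [9.9,1.8,8.7]
B = cube([5.5, 1.9, 1.5]) → bbox [0,0,0] .. [5.5,1.9,1.5]
lo = A.lo+B.lo = [-15.7+0, -23.8+0, -16.9+0] = [-15.700,-23.800,-16.900]
hi = A.hi+B.hi = [9.9+5.5, 1.8+1.9, 8.7+1.5] = [15.400,3.700,10.200]
diag = √(31.1²+27.5²+27.1²) = √2457.87 = 49.577


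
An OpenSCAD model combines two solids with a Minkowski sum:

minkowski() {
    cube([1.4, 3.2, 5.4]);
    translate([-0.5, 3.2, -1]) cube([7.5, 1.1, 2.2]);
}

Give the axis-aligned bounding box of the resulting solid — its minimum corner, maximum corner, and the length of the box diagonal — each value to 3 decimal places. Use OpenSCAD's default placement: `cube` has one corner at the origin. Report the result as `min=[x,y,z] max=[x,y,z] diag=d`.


min=[-0.500,3.200,-1.000] max=[8.400,7.500,6.600] diag=12.468

A = translate([-0.5, 3.2, -1]) cube([7.5, 1.1, 2.2]) → bbox [-0.5,3.2,-1] .. [7,4.3,1.2]
B = cube([1.4, 3.2, 5.4]) → bbox [0,0,0] .. [1.4,3.2,5.4]
lo = A.lo+B.lo = [-0.5+0, 3.2+0, -1+0] = [-0.500,3.200,-1.000]
hi = A.hi+B.hi = [7+1.4, 4.3+3.2, 1.2+5.4] = [8.400,7.500,6.600]
diag = √(8.9²+4.3²+7.6²) = √155.46 = 12.468


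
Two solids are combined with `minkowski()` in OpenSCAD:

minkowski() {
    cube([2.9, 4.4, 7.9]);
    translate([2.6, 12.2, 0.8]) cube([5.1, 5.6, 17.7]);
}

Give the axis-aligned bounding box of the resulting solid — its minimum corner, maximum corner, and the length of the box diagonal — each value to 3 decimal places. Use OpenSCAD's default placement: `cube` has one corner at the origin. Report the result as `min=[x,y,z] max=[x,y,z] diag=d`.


A = translate([2.6, 12.2, 0.8]) cube([5.1, 5.6, 17.7]) → bbox [2.6,12.2,0.8] .. [7.7,17.8,18.5]
B = cube([2.9, 4.4, 7.9]) → bbox [0,0,0] .. [2.9,4.4,7.9]
lo = A.lo+B.lo = [2.6+0, 12.2+0, 0.8+0] = [2.600,12.200,0.800]
hi = A.hi+B.hi = [7.7+2.9, 17.8+4.4, 18.5+7.9] = [10.600,22.200,26.400]
diag = √(8²+10²+25.6²) = √819.36 = 28.624

min=[2.600,12.200,0.800] max=[10.600,22.200,26.400] diag=28.624
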